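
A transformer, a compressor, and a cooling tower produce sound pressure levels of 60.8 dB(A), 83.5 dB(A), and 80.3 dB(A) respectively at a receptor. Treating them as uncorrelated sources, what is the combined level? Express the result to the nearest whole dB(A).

Incoherent sources combine by intensity addition: L_total = 10·log₁₀(Σ 10^(L_i/10)).
Σ 10^(L/10) = 10^(60.8/10) + 10^(83.5/10) + 10^(80.3/10) = 3.322e+08.
L_total = 10·log₁₀(3.322e+08) = 85.21 dB(A).

85 dB(A)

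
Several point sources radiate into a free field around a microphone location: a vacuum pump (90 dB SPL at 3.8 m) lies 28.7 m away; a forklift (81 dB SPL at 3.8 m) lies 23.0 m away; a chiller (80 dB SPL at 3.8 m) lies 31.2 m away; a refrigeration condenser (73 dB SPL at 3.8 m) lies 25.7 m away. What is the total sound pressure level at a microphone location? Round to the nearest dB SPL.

74 dB SPL

Propagate each source to the receiver with L = L_ref − 20·log₁₀(r/r_ref), then add intensities.
vacuum pump: 90 − 20·log₁₀(28.7/3.8) = 90 − 17.56 = 72.44 dB SPL.
forklift: 81 − 20·log₁₀(23.0/3.8) = 81 − 15.64 = 65.36 dB SPL.
chiller: 80 − 20·log₁₀(31.2/3.8) = 80 − 18.29 = 61.71 dB SPL.
refrigeration condenser: 73 − 20·log₁₀(25.7/3.8) = 73 − 16.60 = 56.40 dB SPL.
Σ 10^(L/10) = 2.289e+07 → L_total = 10·log₁₀(2.289e+07) = 73.60 dB SPL.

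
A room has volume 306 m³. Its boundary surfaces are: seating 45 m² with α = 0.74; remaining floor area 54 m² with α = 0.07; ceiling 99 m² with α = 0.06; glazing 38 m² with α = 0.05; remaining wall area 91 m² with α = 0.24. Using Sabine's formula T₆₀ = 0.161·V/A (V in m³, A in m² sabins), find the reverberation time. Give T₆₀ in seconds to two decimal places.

0.74 s

Summing Sᵢαᵢ: 45·0.74 + 54·0.07 + 99·0.06 + 38·0.05 + 91·0.24 = 66.76 m².
T₆₀ = 0.161·V/A = 0.161·306/66.76 = 0.738 s.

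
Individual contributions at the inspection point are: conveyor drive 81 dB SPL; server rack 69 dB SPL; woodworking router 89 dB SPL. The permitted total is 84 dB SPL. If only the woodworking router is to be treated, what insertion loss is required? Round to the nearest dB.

The untreated sources together contribute 10^(81/10) + 10^(69/10) = 1.338e+08, i.e. 81.27 dB SPL.
To meet 84 dB SPL overall, the treated woodworking router may contribute at most 10^(84/10) − 1.338e+08 = 1.174e+08, i.e. 80.69 dB SPL.
Required insertion loss = 89 − 80.69 = 8.31 dB.

8 dB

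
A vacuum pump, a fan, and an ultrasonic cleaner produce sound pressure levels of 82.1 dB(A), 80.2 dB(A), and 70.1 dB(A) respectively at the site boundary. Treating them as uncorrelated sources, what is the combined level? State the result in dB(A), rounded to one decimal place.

For uncorrelated sources the intensities add, so convert each level to linear form, sum, and take 10·log₁₀ of the total.
Σ 10^(L/10) = 10^(82.1/10) + 10^(80.2/10) + 10^(70.1/10) = 2.771e+08.
L_total = 10·log₁₀(2.771e+08) = 84.43 dB(A).

84.4 dB(A)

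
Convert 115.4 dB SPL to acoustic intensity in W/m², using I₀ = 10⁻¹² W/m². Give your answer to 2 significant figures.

0.35 W/m²

I = I₀·10^(L/10) = 10⁻¹² × 10^(115.4/10) = 10^(-0.460).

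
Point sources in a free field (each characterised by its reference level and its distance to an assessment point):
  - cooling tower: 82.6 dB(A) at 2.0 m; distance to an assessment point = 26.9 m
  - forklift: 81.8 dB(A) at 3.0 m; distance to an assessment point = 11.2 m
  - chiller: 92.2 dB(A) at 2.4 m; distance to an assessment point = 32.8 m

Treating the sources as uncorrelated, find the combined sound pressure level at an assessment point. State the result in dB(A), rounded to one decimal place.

Apply inverse-square spreading to bring every level to the receiver, then sum 10^(L/10).
cooling tower: 82.6 − 20·log₁₀(26.9/2.0) = 82.6 − 22.57 = 60.03 dB(A).
forklift: 81.8 − 20·log₁₀(11.2/3.0) = 81.8 − 11.44 = 70.36 dB(A).
chiller: 92.2 − 20·log₁₀(32.8/2.4) = 92.2 − 22.71 = 69.49 dB(A).
Σ 10^(L/10) = 2.075e+07 → L_total = 10·log₁₀(2.075e+07) = 73.17 dB(A).

73.2 dB(A)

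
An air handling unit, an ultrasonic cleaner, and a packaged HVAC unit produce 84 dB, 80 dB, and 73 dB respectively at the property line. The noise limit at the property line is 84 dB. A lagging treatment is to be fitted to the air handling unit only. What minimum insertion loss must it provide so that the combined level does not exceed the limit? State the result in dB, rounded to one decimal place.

The untreated sources together contribute 10^(80/10) + 10^(73/10) = 1.200e+08, i.e. 80.79 dB.
The limit corresponds to 10^(84/10) = 2.512e+08; subtracting the fixed part leaves 1.312e+08 for the air handling unit, i.e. 81.18 dB.
Required insertion loss = 84 − 81.18 = 2.82 dB.

2.8 dB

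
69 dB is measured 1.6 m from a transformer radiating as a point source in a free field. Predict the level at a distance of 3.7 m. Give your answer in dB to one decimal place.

Spherical spreading from a point source gives a 20·log₁₀(r₂/r₁) drop.
L₂ = 69 − 20·log₁₀(3.7/1.6) = 69 − 7.282 = 61.72 dB.

61.7 dB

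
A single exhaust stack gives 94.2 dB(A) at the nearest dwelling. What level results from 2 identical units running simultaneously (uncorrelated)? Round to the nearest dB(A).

97 dB(A)

With 2 equal, uncorrelated contributions the intensity is 2× that of one unit, giving a rise of 10·log₁₀ 2.
L_total = 94.2 + 10·log₁₀(2) = 94.2 + 3.010 = 97.21 dB(A).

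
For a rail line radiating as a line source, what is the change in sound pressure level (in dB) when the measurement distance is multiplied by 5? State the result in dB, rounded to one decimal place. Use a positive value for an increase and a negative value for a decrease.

-7.0 dB

Line-source spreading: ΔL = −10·log₁₀(r₂/r₁).
ΔL = −10·log₁₀(5) = -6.99 dB.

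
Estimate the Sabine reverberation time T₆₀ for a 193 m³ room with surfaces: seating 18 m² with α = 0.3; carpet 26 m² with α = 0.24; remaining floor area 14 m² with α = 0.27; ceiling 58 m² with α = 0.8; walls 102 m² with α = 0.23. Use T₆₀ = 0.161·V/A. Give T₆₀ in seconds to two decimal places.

0.36 s

Total absorption A = 18·0.3 + 26·0.24 + 14·0.27 + 58·0.8 + 102·0.23 = 85.28 m² sabins.
T₆₀ = 0.161 × 193 / 85.28 = 0.364 s.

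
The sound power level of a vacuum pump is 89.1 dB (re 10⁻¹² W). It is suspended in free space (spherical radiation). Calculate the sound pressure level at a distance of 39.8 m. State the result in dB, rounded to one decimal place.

46.1 dB

L_p = L_w − 10·log₁₀(4π·r²) with r = 39.8 m.
4π·r² = 1.991e+04 m², 10·log₁₀ of that is 42.990 dB.
L_p = 89.1 − 42.990 = 46.11 dB.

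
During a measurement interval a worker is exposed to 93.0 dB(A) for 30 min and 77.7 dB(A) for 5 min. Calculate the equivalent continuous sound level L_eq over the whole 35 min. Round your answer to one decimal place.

Weight each interval's intensity by its duration and average over T = 35 min:
Σ tᵢ·10^(Lᵢ/10) = 30·10^(93.0/10) + 5·10^(77.7/10) = 6.015e+10.
L_eq = 10·log₁₀(6.015e+10/35) = 92.35 dB(A).

92.4 dB(A)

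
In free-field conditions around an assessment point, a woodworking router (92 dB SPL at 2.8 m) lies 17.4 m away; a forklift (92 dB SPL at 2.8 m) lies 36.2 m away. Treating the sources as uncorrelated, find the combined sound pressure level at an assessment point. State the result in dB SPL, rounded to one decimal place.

77.0 dB SPL

Propagate each source to the receiver with L = L_ref − 20·log₁₀(r/r_ref), then add intensities.
woodworking router: 92 − 20·log₁₀(17.4/2.8) = 92 − 15.87 = 76.13 dB SPL.
forklift: 92 − 20·log₁₀(36.2/2.8) = 92 − 22.23 = 69.77 dB SPL.
Σ 10^(L/10) = 5.052e+07 → L_total = 10·log₁₀(5.052e+07) = 77.03 dB SPL.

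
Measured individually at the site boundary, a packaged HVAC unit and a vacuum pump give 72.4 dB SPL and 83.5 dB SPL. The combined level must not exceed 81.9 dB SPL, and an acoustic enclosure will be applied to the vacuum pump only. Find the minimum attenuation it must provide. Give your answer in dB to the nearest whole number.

Everything except the vacuum pump sums to 10^(72.4/10) = 1.738e+07 in linear terms, 72.40 dB SPL.
The limit corresponds to 10^(81.9/10) = 1.549e+08; subtracting the fixed part leaves 1.375e+08 for the vacuum pump, i.e. 81.38 dB SPL.
Required insertion loss = 83.5 − 81.38 = 2.12 dB.

2 dB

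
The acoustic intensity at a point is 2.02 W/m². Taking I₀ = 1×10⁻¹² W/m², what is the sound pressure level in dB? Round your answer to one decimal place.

123.1 dB

L = 10·log₁₀(I/I₀) = 10·log₁₀(2.02/10⁻¹²) = 10·log₁₀(2.02×10^12).
L = 10·(0.3054 + 12) = 123.05 dB.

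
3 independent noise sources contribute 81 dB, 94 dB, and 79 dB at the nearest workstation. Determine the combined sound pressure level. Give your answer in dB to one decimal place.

94.3 dB

Incoherent sources combine by intensity addition: L_total = 10·log₁₀(Σ 10^(L_i/10)).
Σ 10^(L/10) = 10^(81/10) + 10^(94/10) + 10^(79/10) = 2.717e+09.
L_total = 10·log₁₀(2.717e+09) = 94.34 dB.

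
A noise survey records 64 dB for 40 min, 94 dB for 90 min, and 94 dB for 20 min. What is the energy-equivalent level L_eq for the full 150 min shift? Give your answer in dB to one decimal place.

L_eq = 10·log₁₀[(1/T)·Σ tᵢ·10^(Lᵢ/10)] with T = 150 min.
Σ tᵢ·10^(Lᵢ/10) = 40·10^(64/10) + 90·10^(94/10) + 20·10^(94/10) = 2.764e+11.
L_eq = 10·log₁₀(2.764e+11/150) = 92.65 dB.

92.7 dB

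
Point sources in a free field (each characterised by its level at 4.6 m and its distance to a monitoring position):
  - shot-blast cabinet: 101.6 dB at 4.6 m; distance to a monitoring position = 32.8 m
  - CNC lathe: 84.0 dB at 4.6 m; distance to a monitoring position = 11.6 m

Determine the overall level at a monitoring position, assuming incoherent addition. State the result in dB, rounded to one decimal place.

85.1 dB

First find each source's level at the receiver (point-source: −20·log₁₀(r/r_ref)), then combine on an intensity basis.
shot-blast cabinet: 101.6 − 20·log₁₀(32.8/4.6) = 101.6 − 17.06 = 84.54 dB.
CNC lathe: 84.0 − 20·log₁₀(11.6/4.6) = 84.0 − 8.03 = 75.97 dB.
Σ 10^(L/10) = 3.238e+08 → L_total = 10·log₁₀(3.238e+08) = 85.10 dB.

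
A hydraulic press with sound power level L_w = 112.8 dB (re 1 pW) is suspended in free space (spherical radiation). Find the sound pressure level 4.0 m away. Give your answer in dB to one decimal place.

89.8 dB

L_p = L_w − 10·log₁₀(4π·r²) with r = 4.0 m.
4π·r² = 201.1 m², 10·log₁₀ of that is 23.033 dB.
L_p = 112.8 − 23.033 = 89.77 dB.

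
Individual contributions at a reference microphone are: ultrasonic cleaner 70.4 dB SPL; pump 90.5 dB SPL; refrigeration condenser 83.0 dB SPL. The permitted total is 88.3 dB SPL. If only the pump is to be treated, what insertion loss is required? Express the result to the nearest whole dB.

The untreated sources together contribute 10^(70.4/10) + 10^(83.0/10) = 2.105e+08, i.e. 83.23 dB SPL.
To meet 88.3 dB SPL overall, the treated pump may contribute at most 10^(88.3/10) − 2.105e+08 = 4.656e+08, i.e. 86.68 dB SPL.
So the pump must be reduced from 90.5 to 86.68 dB SPL: IL = 3.82 dB.

4 dB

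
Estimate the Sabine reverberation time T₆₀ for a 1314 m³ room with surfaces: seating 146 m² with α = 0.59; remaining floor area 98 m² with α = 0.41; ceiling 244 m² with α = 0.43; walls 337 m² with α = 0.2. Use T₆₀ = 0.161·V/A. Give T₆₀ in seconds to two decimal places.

0.71 s

Total absorption A = 146·0.59 + 98·0.41 + 244·0.43 + 337·0.2 = 298.64 m² sabins.
T₆₀ = 0.161·V/A = 0.161·1314/298.64 = 0.708 s.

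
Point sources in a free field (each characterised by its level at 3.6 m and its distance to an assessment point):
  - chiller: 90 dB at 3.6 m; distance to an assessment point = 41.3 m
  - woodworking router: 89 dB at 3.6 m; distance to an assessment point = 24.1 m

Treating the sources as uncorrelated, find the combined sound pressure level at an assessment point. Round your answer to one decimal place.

Apply inverse-square spreading to bring every level to the receiver, then sum 10^(L/10).
chiller: 90 − 20·log₁₀(41.3/3.6) = 90 − 21.19 = 68.81 dB.
woodworking router: 89 − 20·log₁₀(24.1/3.6) = 89 − 16.51 = 72.49 dB.
Σ 10^(L/10) = 2.532e+07 → L_total = 10·log₁₀(2.532e+07) = 74.04 dB.

74.0 dB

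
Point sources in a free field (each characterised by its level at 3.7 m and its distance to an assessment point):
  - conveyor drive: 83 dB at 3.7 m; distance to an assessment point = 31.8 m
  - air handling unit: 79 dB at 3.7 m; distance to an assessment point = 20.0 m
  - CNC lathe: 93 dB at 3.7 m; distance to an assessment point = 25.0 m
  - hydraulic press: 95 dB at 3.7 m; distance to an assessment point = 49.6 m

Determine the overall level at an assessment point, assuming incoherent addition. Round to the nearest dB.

Apply inverse-square spreading to bring every level to the receiver, then sum 10^(L/10).
conveyor drive: 83 − 20·log₁₀(31.8/3.7) = 83 − 18.68 = 64.32 dB.
air handling unit: 79 − 20·log₁₀(20.0/3.7) = 79 − 14.66 = 64.34 dB.
CNC lathe: 93 − 20·log₁₀(25.0/3.7) = 93 − 16.59 = 76.41 dB.
hydraulic press: 95 − 20·log₁₀(49.6/3.7) = 95 − 22.55 = 72.45 dB.
Σ 10^(L/10) = 6.672e+07 → L_total = 10·log₁₀(6.672e+07) = 78.24 dB.

78 dB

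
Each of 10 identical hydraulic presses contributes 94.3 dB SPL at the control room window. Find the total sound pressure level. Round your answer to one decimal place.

104.3 dB SPL

L_total = L₁ + 10·log₁₀ N for N identical incoherent sources.
L_total = 94.3 + 10·log₁₀(10) = 94.3 + 10.000 = 104.30 dB SPL.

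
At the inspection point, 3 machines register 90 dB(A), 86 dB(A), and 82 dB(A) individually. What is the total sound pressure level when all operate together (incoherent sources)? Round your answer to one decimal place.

For uncorrelated sources the intensities add, so convert each level to linear form, sum, and take 10·log₁₀ of the total.
Σ 10^(L/10) = 10^(90/10) + 10^(86/10) + 10^(82/10) = 1.557e+09.
L_total = 10·log₁₀(1.557e+09) = 91.92 dB(A).

91.9 dB(A)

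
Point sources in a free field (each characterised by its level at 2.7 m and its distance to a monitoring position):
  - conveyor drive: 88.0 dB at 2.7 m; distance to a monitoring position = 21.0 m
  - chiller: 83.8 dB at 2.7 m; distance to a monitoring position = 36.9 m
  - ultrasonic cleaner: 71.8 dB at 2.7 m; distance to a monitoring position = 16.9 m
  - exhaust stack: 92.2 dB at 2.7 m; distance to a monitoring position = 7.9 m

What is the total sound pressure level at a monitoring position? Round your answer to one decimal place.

83.1 dB

Propagate each source to the receiver with L = L_ref − 20·log₁₀(r/r_ref), then add intensities.
conveyor drive: 88.0 − 20·log₁₀(21.0/2.7) = 88.0 − 17.82 = 70.18 dB.
chiller: 83.8 − 20·log₁₀(36.9/2.7) = 83.8 − 22.71 = 61.09 dB.
ultrasonic cleaner: 71.8 − 20·log₁₀(16.9/2.7) = 71.8 − 15.93 = 55.87 dB.
exhaust stack: 92.2 − 20·log₁₀(7.9/2.7) = 92.2 − 9.33 = 82.87 dB.
Σ 10^(L/10) = 2.060e+08 → L_total = 10·log₁₀(2.060e+08) = 83.14 dB.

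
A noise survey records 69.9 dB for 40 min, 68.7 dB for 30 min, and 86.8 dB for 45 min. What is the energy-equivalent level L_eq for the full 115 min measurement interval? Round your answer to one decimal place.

The energy average is taken in the linear domain: L_eq = 10·log₁₀[(Σ tᵢ·10^(Lᵢ/10))/T], T = 115 min.
Σ tᵢ·10^(Lᵢ/10) = 40·10^(69.9/10) + 30·10^(68.7/10) + 45·10^(86.8/10) = 2.215e+10.
L_eq = 10·log₁₀(2.215e+10/115) = 82.85 dB.

82.8 dB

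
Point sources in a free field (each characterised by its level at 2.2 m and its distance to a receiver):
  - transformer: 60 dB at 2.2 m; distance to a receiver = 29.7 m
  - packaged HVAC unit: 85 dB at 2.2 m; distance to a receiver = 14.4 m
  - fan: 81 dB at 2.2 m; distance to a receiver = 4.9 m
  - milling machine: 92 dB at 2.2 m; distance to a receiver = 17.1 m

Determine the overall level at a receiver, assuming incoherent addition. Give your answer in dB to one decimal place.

Apply inverse-square spreading to bring every level to the receiver, then sum 10^(L/10).
transformer: 60 − 20·log₁₀(29.7/2.2) = 60 − 22.61 = 37.39 dB.
packaged HVAC unit: 85 − 20·log₁₀(14.4/2.2) = 85 − 16.32 = 68.68 dB.
fan: 81 − 20·log₁₀(4.9/2.2) = 81 − 6.96 = 74.04 dB.
milling machine: 92 − 20·log₁₀(17.1/2.2) = 92 − 17.81 = 74.19 dB.
Σ 10^(L/10) = 5.900e+07 → L_total = 10·log₁₀(5.900e+07) = 77.71 dB.

77.7 dB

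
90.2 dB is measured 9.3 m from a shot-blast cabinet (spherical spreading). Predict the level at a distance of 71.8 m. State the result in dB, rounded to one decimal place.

For a point source, L₂ = L₁ − 20·log₁₀(r₂/r₁).
L₂ = 90.2 − 20·log₁₀(71.8/9.3) = 90.2 − 17.753 = 72.45 dB.

72.4 dB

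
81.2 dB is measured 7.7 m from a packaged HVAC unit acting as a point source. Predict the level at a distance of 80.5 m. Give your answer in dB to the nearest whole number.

61 dB

Point-source attenuation: ΔL = 20·log₁₀(r₂/r₁) = 20·log₁₀(80.5/7.7) = 20.386 dB.
L₂ = 81.2 − 20·log₁₀(80.5/7.7) = 81.2 − 20.386 = 60.81 dB.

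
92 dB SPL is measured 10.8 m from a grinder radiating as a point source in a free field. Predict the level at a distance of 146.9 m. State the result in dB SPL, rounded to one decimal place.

For a point source, L₂ = L₁ − 20·log₁₀(r₂/r₁).
L₂ = 92 − 20·log₁₀(146.9/10.8) = 92 − 22.672 = 69.33 dB SPL.

69.3 dB SPL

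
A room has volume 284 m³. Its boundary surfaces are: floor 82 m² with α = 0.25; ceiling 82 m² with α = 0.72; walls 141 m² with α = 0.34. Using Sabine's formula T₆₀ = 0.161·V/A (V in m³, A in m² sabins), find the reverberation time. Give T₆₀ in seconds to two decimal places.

0.36 s

Summing Sᵢαᵢ: 82·0.25 + 82·0.72 + 141·0.34 = 127.48 m².
T₆₀ = 0.161 × 284 / 127.48 = 0.359 s.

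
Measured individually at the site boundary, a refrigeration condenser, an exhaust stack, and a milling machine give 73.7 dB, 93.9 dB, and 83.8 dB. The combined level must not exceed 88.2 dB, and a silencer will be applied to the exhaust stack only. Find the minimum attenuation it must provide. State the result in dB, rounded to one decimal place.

7.9 dB

Fixed contribution from the other sources: Σ 10^(L/10) = 10^(73.7/10) + 10^(83.8/10) = 2.633e+08 (84.20 dB).
The limit corresponds to 10^(88.2/10) = 6.607e+08; subtracting the fixed part leaves 3.974e+08 for the exhaust stack, i.e. 85.99 dB.
Required insertion loss = 93.9 − 85.99 = 7.91 dB.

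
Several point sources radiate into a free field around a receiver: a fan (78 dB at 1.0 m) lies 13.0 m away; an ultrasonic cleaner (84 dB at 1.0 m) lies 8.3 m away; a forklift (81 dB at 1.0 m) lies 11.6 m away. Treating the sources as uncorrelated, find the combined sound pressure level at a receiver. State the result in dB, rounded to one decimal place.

67.0 dB

Apply inverse-square spreading to bring every level to the receiver, then sum 10^(L/10).
fan: 78 − 20·log₁₀(13.0/1.0) = 78 − 22.28 = 55.72 dB.
ultrasonic cleaner: 84 − 20·log₁₀(8.3/1.0) = 84 − 18.38 = 65.62 dB.
forklift: 81 − 20·log₁₀(11.6/1.0) = 81 − 21.29 = 59.71 dB.
Σ 10^(L/10) = 4.955e+06 → L_total = 10·log₁₀(4.955e+06) = 66.95 dB.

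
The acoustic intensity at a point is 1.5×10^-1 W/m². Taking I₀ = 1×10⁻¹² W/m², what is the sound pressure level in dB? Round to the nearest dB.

I/I₀ = 1.5×10^-1/10⁻¹² = 1.5×10^11, and L = 10·log₁₀(I/I₀).
L = 10·(0.1761 + 11) = 111.76 dB.

112 dB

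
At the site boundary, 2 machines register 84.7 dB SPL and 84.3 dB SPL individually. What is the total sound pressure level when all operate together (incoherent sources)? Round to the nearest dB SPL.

88 dB SPL

For uncorrelated sources the intensities add, so convert each level to linear form, sum, and take 10·log₁₀ of the total.
Σ 10^(L/10) = 10^(84.7/10) + 10^(84.3/10) = 5.643e+08.
L_total = 10·log₁₀(5.643e+08) = 87.51 dB SPL.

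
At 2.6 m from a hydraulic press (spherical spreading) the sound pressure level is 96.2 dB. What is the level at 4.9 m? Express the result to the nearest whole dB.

For a point source, L₂ = L₁ − 20·log₁₀(r₂/r₁).
L₂ = 96.2 − 20·log₁₀(4.9/2.6) = 96.2 − 5.504 = 90.70 dB.

91 dB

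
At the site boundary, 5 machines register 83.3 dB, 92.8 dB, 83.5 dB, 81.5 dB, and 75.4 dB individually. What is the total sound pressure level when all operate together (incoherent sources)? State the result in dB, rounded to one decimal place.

94.0 dB

Incoherent sources combine by intensity addition: L_total = 10·log₁₀(Σ 10^(L_i/10)).
Σ 10^(L/10) = 10^(83.3/10) + 10^(92.8/10) + 10^(83.5/10) + 10^(81.5/10) + 10^(75.4/10) = 2.519e+09.
L_total = 10·log₁₀(2.519e+09) = 94.01 dB.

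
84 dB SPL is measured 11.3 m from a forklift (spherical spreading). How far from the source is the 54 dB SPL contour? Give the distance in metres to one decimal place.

357.3 m

The 30.0 dB drop corresponds to a distance ratio of 10^(30.0/20) for a point source.
r₂ = 11.3·10^((84−54)/20) = 11.3·10^(30.0/20) = 357.34 m.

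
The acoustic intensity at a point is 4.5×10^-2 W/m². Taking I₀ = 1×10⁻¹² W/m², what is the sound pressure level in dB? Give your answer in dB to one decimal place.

Dividing by I₀ shifts the exponent by 12: I/I₀ = 4.5×10^10.
L = 10·(0.6532 + 10) = 106.53 dB.

106.5 dB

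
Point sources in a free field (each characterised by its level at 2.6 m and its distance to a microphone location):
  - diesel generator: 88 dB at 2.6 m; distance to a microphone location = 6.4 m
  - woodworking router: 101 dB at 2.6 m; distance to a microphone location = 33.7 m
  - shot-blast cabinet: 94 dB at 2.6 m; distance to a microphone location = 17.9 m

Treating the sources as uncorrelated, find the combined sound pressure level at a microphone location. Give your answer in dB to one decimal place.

Apply inverse-square spreading to bring every level to the receiver, then sum 10^(L/10).
diesel generator: 88 − 20·log₁₀(6.4/2.6) = 88 − 7.82 = 80.18 dB.
woodworking router: 101 − 20·log₁₀(33.7/2.6) = 101 − 22.25 = 78.75 dB.
shot-blast cabinet: 94 − 20·log₁₀(17.9/2.6) = 94 − 16.76 = 77.24 dB.
Σ 10^(L/10) = 2.321e+08 → L_total = 10·log₁₀(2.321e+08) = 83.66 dB.

83.7 dB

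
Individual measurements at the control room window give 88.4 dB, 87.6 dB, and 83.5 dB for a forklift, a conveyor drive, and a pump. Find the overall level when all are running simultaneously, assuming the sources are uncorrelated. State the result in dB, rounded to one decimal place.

Incoherent sources combine by intensity addition: L_total = 10·log₁₀(Σ 10^(L_i/10)).
Σ 10^(L/10) = 10^(88.4/10) + 10^(87.6/10) + 10^(83.5/10) = 1.491e+09.
L_total = 10·log₁₀(1.491e+09) = 91.74 dB.

91.7 dB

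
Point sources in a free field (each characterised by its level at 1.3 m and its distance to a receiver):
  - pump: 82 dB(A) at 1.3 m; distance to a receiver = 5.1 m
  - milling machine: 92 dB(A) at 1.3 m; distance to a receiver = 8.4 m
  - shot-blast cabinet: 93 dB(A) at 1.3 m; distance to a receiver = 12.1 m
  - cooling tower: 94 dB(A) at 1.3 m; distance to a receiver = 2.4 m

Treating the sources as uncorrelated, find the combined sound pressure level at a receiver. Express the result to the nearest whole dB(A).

89 dB(A)

First find each source's level at the receiver (point-source: −20·log₁₀(r/r_ref)), then combine on an intensity basis.
pump: 82 − 20·log₁₀(5.1/1.3) = 82 − 11.87 = 70.13 dB(A).
milling machine: 92 − 20·log₁₀(8.4/1.3) = 92 − 16.21 = 75.79 dB(A).
shot-blast cabinet: 93 − 20·log₁₀(12.1/1.3) = 93 − 19.38 = 73.62 dB(A).
cooling tower: 94 − 20·log₁₀(2.4/1.3) = 94 − 5.33 = 88.67 dB(A).
Σ 10^(L/10) = 8.083e+08 → L_total = 10·log₁₀(8.083e+08) = 89.08 dB(A).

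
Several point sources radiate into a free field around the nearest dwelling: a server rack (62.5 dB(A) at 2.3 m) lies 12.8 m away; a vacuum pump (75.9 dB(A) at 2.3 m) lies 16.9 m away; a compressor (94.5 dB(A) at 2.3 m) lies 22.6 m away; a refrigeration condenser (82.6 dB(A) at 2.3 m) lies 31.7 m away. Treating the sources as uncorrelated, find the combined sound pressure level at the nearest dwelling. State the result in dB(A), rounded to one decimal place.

74.9 dB(A)

First find each source's level at the receiver (point-source: −20·log₁₀(r/r_ref)), then combine on an intensity basis.
server rack: 62.5 − 20·log₁₀(12.8/2.3) = 62.5 − 14.91 = 47.59 dB(A).
vacuum pump: 75.9 − 20·log₁₀(16.9/2.3) = 75.9 − 17.32 = 58.58 dB(A).
compressor: 94.5 − 20·log₁₀(22.6/2.3) = 94.5 − 19.85 = 74.65 dB(A).
refrigeration condenser: 82.6 − 20·log₁₀(31.7/2.3) = 82.6 − 22.79 = 59.81 dB(A).
Σ 10^(L/10) = 3.093e+07 → L_total = 10·log₁₀(3.093e+07) = 74.90 dB(A).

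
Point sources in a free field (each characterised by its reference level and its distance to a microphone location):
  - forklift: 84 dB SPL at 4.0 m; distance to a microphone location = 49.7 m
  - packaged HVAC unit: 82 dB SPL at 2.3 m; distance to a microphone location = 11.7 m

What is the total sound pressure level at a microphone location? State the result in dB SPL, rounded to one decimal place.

Propagate each source to the receiver with L = L_ref − 20·log₁₀(r/r_ref), then add intensities.
forklift: 84 − 20·log₁₀(49.7/4.0) = 84 − 21.89 = 62.11 dB SPL.
packaged HVAC unit: 82 − 20·log₁₀(11.7/2.3) = 82 − 14.13 = 67.87 dB SPL.
Σ 10^(L/10) = 7.752e+06 → L_total = 10·log₁₀(7.752e+06) = 68.89 dB SPL.

68.9 dB SPL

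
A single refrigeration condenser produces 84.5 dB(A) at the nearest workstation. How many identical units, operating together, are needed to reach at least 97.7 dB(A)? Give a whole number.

Need L₁ + 10·log₁₀ N ≥ 97.7, i.e. log₁₀ N ≥ 1.32.
N ≥ 10^(13.2/10) = 20.893, so N = 21.

21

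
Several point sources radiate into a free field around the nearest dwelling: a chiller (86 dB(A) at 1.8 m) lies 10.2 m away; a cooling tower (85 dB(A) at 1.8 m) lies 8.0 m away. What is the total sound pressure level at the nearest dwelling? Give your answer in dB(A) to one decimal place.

74.5 dB(A)

Apply inverse-square spreading to bring every level to the receiver, then sum 10^(L/10).
chiller: 86 − 20·log₁₀(10.2/1.8) = 86 − 15.07 = 70.93 dB(A).
cooling tower: 85 − 20·log₁₀(8.0/1.8) = 85 − 12.96 = 72.04 dB(A).
Σ 10^(L/10) = 2.841e+07 → L_total = 10·log₁₀(2.841e+07) = 74.53 dB(A).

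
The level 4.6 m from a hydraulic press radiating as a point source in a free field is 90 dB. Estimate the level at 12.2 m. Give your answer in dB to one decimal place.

81.5 dB

Point-source attenuation: ΔL = 20·log₁₀(r₂/r₁) = 20·log₁₀(12.2/4.6) = 8.472 dB.
L₂ = 90 − 20·log₁₀(12.2/4.6) = 90 − 8.472 = 81.53 dB.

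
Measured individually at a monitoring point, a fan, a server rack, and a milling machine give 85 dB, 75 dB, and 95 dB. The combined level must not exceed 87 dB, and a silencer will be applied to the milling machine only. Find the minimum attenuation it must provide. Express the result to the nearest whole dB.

The untreated sources together contribute 10^(85/10) + 10^(75/10) = 3.479e+08, i.e. 85.41 dB.
The limit corresponds to 10^(87/10) = 5.012e+08; subtracting the fixed part leaves 1.533e+08 for the milling machine, i.e. 81.86 dB.
Required insertion loss = 95 − 81.86 = 13.14 dB.

13 dB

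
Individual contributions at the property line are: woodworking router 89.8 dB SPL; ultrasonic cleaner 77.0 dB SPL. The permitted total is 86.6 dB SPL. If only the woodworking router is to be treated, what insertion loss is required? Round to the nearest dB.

4 dB

The untreated sources together contribute 10^(77.0/10) = 5.012e+07, i.e. 77.00 dB SPL.
The limit corresponds to 10^(86.6/10) = 4.571e+08; subtracting the fixed part leaves 4.070e+08 for the woodworking router, i.e. 86.10 dB SPL.
Required insertion loss = 89.8 − 86.10 = 3.70 dB.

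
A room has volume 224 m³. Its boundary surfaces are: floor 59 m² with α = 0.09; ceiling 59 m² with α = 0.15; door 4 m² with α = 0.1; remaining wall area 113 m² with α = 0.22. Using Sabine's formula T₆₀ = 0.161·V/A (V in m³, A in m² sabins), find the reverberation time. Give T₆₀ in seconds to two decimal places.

Total absorption A = 59·0.09 + 59·0.15 + 4·0.1 + 113·0.22 = 39.42 m² sabins.
T₆₀ = 0.161·V/A = 0.161·224/39.42 = 0.915 s.

0.91 s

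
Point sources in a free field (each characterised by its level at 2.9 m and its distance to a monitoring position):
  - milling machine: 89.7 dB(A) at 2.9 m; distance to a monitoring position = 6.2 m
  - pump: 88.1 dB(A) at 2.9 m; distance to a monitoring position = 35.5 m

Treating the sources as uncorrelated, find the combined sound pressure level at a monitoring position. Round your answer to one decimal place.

83.2 dB(A)

Propagate each source to the receiver with L = L_ref − 20·log₁₀(r/r_ref), then add intensities.
milling machine: 89.7 − 20·log₁₀(6.2/2.9) = 89.7 − 6.60 = 83.10 dB(A).
pump: 88.1 − 20·log₁₀(35.5/2.9) = 88.1 − 21.76 = 66.34 dB(A).
Σ 10^(L/10) = 2.085e+08 → L_total = 10·log₁₀(2.085e+08) = 83.19 dB(A).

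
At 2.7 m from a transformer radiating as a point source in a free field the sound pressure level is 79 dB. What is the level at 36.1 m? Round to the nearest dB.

56 dB

Point-source attenuation: ΔL = 20·log₁₀(r₂/r₁) = 20·log₁₀(36.1/2.7) = 22.523 dB.
L₂ = 79 − 20·log₁₀(36.1/2.7) = 79 − 22.523 = 56.48 dB.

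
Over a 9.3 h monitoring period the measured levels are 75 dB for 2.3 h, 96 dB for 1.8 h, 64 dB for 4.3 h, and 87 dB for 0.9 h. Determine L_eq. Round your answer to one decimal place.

89.2 dB

L_eq = 10·log₁₀[(1/T)·Σ tᵢ·10^(Lᵢ/10)] with T = 9.3 h.
Σ tᵢ·10^(Lᵢ/10) = 2.3·10^(75/10) + 1.8·10^(96/10) + 4.3·10^(64/10) + 0.9·10^(87/10) = 7.701e+09.
L_eq = 10·log₁₀(7.701e+09/9.3) = 89.18 dB.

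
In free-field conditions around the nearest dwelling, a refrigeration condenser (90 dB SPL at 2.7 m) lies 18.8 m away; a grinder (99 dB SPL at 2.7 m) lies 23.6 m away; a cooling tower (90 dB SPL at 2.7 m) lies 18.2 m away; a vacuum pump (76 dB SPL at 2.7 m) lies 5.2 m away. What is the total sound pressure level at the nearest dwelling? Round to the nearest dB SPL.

82 dB SPL

First find each source's level at the receiver (point-source: −20·log₁₀(r/r_ref)), then combine on an intensity basis.
refrigeration condenser: 90 − 20·log₁₀(18.8/2.7) = 90 − 16.86 = 73.14 dB SPL.
grinder: 99 − 20·log₁₀(23.6/2.7) = 99 − 18.83 = 80.17 dB SPL.
cooling tower: 90 − 20·log₁₀(18.2/2.7) = 90 − 16.57 = 73.43 dB SPL.
vacuum pump: 76 − 20·log₁₀(5.2/2.7) = 76 − 5.69 = 70.31 dB SPL.
Σ 10^(L/10) = 1.573e+08 → L_total = 10·log₁₀(1.573e+08) = 81.97 dB SPL.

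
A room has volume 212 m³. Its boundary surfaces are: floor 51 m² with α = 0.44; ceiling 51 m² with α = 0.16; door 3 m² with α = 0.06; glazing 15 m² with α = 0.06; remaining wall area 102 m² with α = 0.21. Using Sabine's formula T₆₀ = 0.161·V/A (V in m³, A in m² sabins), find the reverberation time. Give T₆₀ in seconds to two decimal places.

0.64 s

A = Σ Sᵢαᵢ = 51·0.44 + 51·0.16 + 3·0.06 + 15·0.06 + 102·0.21 = 53.10 m².
T₆₀ = 0.161 × 212 / 53.10 = 0.643 s.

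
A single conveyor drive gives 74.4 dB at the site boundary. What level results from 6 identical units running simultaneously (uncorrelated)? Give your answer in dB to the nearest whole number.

With 6 equal, uncorrelated contributions the intensity is 6× that of one unit, giving a rise of 10·log₁₀ 6.
L_total = 74.4 + 10·log₁₀(6) = 74.4 + 7.782 = 82.18 dB.

82 dB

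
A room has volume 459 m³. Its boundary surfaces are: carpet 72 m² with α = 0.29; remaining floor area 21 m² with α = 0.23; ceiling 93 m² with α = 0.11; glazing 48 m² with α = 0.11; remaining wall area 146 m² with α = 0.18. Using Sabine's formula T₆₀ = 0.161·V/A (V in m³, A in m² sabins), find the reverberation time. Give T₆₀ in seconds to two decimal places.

Total absorption A = 72·0.29 + 21·0.23 + 93·0.11 + 48·0.11 + 146·0.18 = 67.50 m² sabins.
T₆₀ = 0.161 × 459 / 67.50 = 1.095 s.

1.09 s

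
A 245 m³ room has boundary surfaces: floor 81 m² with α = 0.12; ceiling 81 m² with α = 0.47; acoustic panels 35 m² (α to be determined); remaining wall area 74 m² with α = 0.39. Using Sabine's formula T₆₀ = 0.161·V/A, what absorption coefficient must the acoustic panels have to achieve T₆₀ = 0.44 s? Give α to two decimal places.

0.37

A = 0.161·V/T₆₀ = 0.161·245/0.44 = 89.65 m² sabins.
Absorption from the other surfaces = 81·0.12 + 81·0.47 + 74·0.39 = 76.65 m², so the acoustic panels must supply 13.00 m² over 35 m².
α = 13.00/35 = 0.371.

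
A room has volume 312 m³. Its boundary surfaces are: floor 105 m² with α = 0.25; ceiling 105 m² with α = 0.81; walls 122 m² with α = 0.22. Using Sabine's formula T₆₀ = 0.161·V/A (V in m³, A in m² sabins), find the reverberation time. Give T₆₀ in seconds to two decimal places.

0.36 s

A = Σ Sᵢαᵢ = 105·0.25 + 105·0.81 + 122·0.22 = 138.14 m².
T₆₀ = 0.161 × 312 / 138.14 = 0.364 s.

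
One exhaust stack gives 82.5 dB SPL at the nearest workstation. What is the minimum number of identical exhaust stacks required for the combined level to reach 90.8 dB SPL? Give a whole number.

7

N identical sources give L₁ + 10·log₁₀ N, so require 10·log₁₀ N ≥ 90.8 − 82.5 = 8.3 dB.
N ≥ 10^(8.3/10) = 6.761, so N = 7.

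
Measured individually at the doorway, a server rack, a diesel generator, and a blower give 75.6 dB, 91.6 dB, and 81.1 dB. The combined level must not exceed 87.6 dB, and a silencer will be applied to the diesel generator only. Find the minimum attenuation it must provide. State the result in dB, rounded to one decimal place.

5.5 dB

The untreated sources together contribute 10^(75.6/10) + 10^(81.1/10) = 1.651e+08, i.e. 82.18 dB.
To meet 87.6 dB overall, the treated diesel generator may contribute at most 10^(87.6/10) − 1.651e+08 = 4.103e+08, i.e. 86.13 dB.
So the diesel generator must be reduced from 91.6 to 86.13 dB: IL = 5.47 dB.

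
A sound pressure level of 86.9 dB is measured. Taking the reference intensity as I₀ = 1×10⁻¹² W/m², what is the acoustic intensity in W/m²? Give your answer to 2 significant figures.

I/I₀ = 10^(86.9/10) = 4.898e+08, so I = 4.898e+08 × 10⁻¹² W/m².

0.00049 W/m²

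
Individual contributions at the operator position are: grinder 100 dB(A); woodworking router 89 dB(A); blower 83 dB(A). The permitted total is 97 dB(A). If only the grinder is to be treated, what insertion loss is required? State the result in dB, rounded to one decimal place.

4.0 dB

Fixed contribution from the other sources: Σ 10^(L/10) = 10^(89/10) + 10^(83/10) = 9.939e+08 (89.97 dB(A)).
The limit corresponds to 10^(97/10) = 5.012e+09; subtracting the fixed part leaves 4.018e+09 for the grinder, i.e. 96.04 dB(A).
Required insertion loss = 100 − 96.04 = 3.96 dB.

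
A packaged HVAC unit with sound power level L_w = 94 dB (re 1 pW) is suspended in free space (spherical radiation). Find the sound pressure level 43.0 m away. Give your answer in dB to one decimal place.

L_p = L_w − 10·log₁₀(4π·r²) with r = 43.0 m.
4π·r² = 2.324e+04 m², 10·log₁₀ of that is 43.661 dB.
L_p = 94 − 43.661 = 50.34 dB.

50.3 dB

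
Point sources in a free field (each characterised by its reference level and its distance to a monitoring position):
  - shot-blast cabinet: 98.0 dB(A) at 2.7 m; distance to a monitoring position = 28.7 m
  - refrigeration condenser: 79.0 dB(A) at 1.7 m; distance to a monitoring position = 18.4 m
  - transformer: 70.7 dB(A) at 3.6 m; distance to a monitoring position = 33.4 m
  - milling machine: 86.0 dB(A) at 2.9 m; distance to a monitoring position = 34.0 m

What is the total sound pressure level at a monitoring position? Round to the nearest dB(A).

78 dB(A)

First find each source's level at the receiver (point-source: −20·log₁₀(r/r_ref)), then combine on an intensity basis.
shot-blast cabinet: 98.0 − 20·log₁₀(28.7/2.7) = 98.0 − 20.53 = 77.47 dB(A).
refrigeration condenser: 79.0 − 20·log₁₀(18.4/1.7) = 79.0 − 20.69 = 58.31 dB(A).
transformer: 70.7 − 20·log₁₀(33.4/3.6) = 70.7 − 19.35 = 51.35 dB(A).
milling machine: 86.0 − 20·log₁₀(34.0/2.9) = 86.0 − 21.38 = 64.62 dB(A).
Σ 10^(L/10) = 5.955e+07 → L_total = 10·log₁₀(5.955e+07) = 77.75 dB(A).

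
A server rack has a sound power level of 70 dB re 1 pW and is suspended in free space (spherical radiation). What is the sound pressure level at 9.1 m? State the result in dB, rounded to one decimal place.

39.8 dB

The power spreads over a sphere of area 4π·r², so L_p = L_w − 10·log₁₀(4π·r²).
4π·r² = 1041 m², 10·log₁₀ of that is 30.173 dB.
L_p = 70 − 30.173 = 39.83 dB.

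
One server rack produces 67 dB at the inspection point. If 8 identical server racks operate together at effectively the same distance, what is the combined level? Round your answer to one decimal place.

With 8 equal, uncorrelated contributions the intensity is 8× that of one unit, giving a rise of 10·log₁₀ 8.
L_total = 67 + 10·log₁₀(8) = 67 + 9.031 = 76.03 dB.

76.0 dB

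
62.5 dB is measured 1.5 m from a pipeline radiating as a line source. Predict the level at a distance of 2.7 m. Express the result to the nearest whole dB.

For a line source, L₂ = L₁ − 10·log₁₀(r₂/r₁).
L₂ = 62.5 − 10·log₁₀(2.7/1.5) = 62.5 − 2.553 = 59.95 dB.

60 dB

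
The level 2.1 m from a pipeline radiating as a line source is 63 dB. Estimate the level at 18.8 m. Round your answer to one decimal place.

53.5 dB

Line-source attenuation: ΔL = 10·log₁₀(r₂/r₁) = 10·log₁₀(18.8/2.1) = 9.519 dB.
L₂ = 63 − 10·log₁₀(18.8/2.1) = 63 − 9.519 = 53.48 dB.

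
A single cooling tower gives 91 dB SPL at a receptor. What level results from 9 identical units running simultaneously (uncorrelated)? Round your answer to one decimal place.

L_total = L₁ + 10·log₁₀ N for N identical incoherent sources.
L_total = 91 + 10·log₁₀(9) = 91 + 9.542 = 100.54 dB SPL.

100.5 dB SPL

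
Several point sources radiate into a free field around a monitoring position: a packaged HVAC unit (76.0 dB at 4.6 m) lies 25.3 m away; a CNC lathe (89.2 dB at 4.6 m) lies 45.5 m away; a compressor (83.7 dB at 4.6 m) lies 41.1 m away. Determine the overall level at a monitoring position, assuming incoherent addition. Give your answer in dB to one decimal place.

Propagate each source to the receiver with L = L_ref − 20·log₁₀(r/r_ref), then add intensities.
packaged HVAC unit: 76.0 − 20·log₁₀(25.3/4.6) = 76.0 − 14.81 = 61.19 dB.
CNC lathe: 89.2 − 20·log₁₀(45.5/4.6) = 89.2 − 19.91 = 69.29 dB.
compressor: 83.7 − 20·log₁₀(41.1/4.6) = 83.7 − 19.02 = 64.68 dB.
Σ 10^(L/10) = 1.275e+07 → L_total = 10·log₁₀(1.275e+07) = 71.06 dB.

71.1 dB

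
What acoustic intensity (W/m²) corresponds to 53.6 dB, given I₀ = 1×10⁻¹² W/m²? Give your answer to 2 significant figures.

2.3e-07 W/m²

I/I₀ = 10^(53.6/10) = 2.291e+05, so I = 2.291e+05 × 10⁻¹² W/m².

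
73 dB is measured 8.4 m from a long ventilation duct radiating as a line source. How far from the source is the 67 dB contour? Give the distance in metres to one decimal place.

For a line source L₁ − L₂ = 10·log₁₀(r₂/r₁), so r₂ = r₁·10^((L₁−L₂)/10).
r₂ = 8.4·10^((73−67)/10) = 8.4·10^(6.0/10) = 33.44 m.

33.4 m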